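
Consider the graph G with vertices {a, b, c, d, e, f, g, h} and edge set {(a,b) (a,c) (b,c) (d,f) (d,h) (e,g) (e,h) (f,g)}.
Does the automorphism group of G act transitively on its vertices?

No

G has two connected components, {d, e, f, g, h} and {a, b, c}; each is 2-regular, so G = C_5 ⊔ C_3. The orbit of a under Aut(G) is {a, b, c}, which does not contain d, so G is not vertex-transitive.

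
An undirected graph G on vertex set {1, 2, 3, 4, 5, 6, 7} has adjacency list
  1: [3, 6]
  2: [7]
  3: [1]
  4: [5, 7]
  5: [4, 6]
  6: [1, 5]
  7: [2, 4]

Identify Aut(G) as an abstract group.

the cyclic group of order 2

The degree sequence is [2, 1, 1, 2, 2, 2, 2]; the two degree-1 vertices 2 and 3 are the ends of a path, so G = P_7. The only nontrivial automorphism of a path is the end-to-end reflection, so Aut(G) ≅ Z_2.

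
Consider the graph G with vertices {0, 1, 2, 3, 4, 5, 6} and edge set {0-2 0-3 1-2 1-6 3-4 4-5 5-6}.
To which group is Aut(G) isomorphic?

G is 2-regular and connected on 7 vertices, i.e. the cycle C_7. C_7 has 7 rotations and 7 reflections, so Aut(C_7) ≅ D_7 of order 14.

the dihedral group of order 14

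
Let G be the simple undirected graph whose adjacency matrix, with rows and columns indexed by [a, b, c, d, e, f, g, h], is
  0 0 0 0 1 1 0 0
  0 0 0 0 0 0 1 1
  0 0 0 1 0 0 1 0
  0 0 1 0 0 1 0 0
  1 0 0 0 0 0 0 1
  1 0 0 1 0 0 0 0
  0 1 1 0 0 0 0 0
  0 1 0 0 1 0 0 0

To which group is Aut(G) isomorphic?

D_8

Every vertex has degree 2 and the graph is connected, so G is the 8-cycle C_8. The automorphisms of the 8-cycle are exactly the symmetries of a regular 8-gon: the dihedral group D_8, |D_8| = 16.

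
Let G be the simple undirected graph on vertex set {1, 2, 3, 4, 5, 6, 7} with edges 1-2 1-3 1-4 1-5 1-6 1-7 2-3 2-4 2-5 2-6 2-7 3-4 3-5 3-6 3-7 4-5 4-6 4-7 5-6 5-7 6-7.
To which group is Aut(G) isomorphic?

the symmetric group on 7 letters

Every vertex has degree 6, so G is the complete graph K_7. Any permutation of the 7 vertices preserves K_7, so Aut(K_7) = S_7 of order 7! = 5040.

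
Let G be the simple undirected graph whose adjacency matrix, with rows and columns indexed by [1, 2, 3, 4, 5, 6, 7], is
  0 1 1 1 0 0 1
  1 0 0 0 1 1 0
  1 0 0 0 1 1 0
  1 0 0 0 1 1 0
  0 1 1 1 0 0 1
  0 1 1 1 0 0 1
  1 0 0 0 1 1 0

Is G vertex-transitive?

Automorphisms preserve degree, but G has vertices of degree 3 and vertices of degree 4; no automorphism maps one to the other, so G is not vertex-transitive.

No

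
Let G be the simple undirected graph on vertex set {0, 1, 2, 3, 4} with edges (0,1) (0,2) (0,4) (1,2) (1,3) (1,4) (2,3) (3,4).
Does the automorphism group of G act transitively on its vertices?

No

Vertex 1 is the only vertex of degree 4, so every automorphism fixes it; G is not vertex-transitive.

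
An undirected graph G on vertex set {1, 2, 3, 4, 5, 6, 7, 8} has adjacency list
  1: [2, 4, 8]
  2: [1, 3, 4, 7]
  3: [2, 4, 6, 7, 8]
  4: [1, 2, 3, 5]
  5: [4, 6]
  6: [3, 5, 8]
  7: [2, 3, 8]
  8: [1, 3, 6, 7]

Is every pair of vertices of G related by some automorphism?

No

Vertex 3 is the only vertex of degree 5, so every automorphism fixes it; G is not vertex-transitive.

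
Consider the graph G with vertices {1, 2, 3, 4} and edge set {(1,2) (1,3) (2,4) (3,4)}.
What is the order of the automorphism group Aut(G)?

8

G is 2-regular and connected on 4 vertices, i.e. the cycle C_4. The automorphisms of the 4-cycle are exactly the symmetries of a regular 4-gon: the dihedral group D_4, |D_4| = 8.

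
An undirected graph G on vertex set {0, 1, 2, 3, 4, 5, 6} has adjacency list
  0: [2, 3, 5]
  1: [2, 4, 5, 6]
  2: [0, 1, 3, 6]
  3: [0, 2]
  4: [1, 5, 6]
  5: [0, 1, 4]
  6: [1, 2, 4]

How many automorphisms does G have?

1

The degree sequence is [3, 4, 4, 2, 3, 3, 3]. Checking the degree-preserving permutations of the vertex set shows that none except the identity preserves every edge, so Aut(G) is trivial.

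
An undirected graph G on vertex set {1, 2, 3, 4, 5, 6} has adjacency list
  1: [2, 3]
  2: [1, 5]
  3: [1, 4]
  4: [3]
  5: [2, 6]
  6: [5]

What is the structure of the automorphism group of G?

The degree sequence is [2, 2, 2, 1, 2, 1]; the two degree-1 vertices 4 and 6 are the ends of a path, so G = P_6. The only nontrivial automorphism of a path is the end-to-end reflection, so Aut(G) ≅ Z_2.

Z_2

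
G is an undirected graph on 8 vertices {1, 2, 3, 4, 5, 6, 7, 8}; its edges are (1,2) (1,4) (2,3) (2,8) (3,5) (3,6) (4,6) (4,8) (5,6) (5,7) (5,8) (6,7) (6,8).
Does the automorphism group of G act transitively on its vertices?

No

Vertex 6 is the only vertex of degree 5, so every automorphism fixes it; G is not vertex-transitive.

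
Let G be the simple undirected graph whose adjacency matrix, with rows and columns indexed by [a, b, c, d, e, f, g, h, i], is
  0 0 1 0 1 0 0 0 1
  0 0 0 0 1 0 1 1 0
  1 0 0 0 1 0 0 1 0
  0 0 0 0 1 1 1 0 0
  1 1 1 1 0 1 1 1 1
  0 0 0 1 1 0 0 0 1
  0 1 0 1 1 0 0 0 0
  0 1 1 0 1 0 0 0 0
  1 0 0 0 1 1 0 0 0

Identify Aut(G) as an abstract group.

Vertex e is the unique vertex of degree 8; the remaining 8 vertices each have degree 3 and induce a cycle, so G is the wheel on 9 vertices with hub e. Every automorphism fixes the hub and acts on the rim 8-cycle, so Aut(G) ≅ Aut(C_8) = D_8 of order 16.

D_8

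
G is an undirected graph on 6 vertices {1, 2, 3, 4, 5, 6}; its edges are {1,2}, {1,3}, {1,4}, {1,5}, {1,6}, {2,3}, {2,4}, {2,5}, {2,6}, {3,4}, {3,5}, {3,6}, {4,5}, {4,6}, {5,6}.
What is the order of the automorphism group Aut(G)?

720

Every vertex has degree 5, so G is the complete graph K_6. Every bijection on the vertex set is an automorphism of K_6; hence Aut(K_6) ≅ S_6, order 720.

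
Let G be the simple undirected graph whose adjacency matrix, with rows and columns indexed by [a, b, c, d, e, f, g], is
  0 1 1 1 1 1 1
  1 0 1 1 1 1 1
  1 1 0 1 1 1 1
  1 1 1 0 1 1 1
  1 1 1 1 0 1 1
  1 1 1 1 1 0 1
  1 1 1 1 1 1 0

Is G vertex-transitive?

All 7 vertices are pairwise adjacent: G = K_7. Every bijection on the vertex set is an automorphism of K_7; hence Aut(K_7) ≅ S_7, order 5040. Under this action every vertex can be carried to every other, so G is vertex-transitive.

Yes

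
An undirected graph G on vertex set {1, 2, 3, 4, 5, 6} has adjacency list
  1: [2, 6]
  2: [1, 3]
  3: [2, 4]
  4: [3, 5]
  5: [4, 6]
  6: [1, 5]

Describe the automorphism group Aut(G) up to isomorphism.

D_6

G is 2-regular and connected on 6 vertices, i.e. the cycle C_6. C_6 has 6 rotations and 6 reflections, so Aut(C_6) ≅ D_6 of order 12.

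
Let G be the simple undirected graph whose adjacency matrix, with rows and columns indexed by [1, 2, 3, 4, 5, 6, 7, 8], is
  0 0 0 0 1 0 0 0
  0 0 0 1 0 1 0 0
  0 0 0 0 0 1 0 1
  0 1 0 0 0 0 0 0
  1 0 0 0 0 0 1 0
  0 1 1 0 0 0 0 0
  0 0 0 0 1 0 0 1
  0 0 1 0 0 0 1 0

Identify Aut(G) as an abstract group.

Z_2

The degree sequence is [1, 2, 2, 1, 2, 2, 2, 2]; the two degree-1 vertices 1 and 4 are the ends of a path, so G = P_8. A path has exactly one nontrivial symmetry — reversal — giving Aut(G) of order 2.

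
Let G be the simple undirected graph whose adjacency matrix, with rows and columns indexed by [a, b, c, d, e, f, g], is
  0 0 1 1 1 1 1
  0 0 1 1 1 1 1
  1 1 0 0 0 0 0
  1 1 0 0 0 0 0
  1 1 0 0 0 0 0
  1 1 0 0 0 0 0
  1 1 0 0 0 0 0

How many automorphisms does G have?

240

The vertices split by degree into {a, b} (degree 5) and {c, d, e, f, g} (degree 2); every edge runs between the two parts, so G is the complete bipartite graph K_{2,5}. The parts have unequal sizes, so no automorphism swaps them; each part is permuted independently, giving S_5 × S_2 of order 5!·2! = 240.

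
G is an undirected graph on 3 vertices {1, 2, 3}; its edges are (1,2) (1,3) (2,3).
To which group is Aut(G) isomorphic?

S_3

All 3 vertices are pairwise adjacent: G = K_3. Any permutation of the 3 vertices preserves K_3, so Aut(K_3) = S_3 of order 3! = 6.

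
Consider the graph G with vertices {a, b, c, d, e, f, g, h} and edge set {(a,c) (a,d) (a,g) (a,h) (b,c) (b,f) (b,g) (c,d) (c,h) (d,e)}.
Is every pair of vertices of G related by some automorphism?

No

Automorphisms preserve degree, but G has vertices of degree 1 and vertices of degree 4; no automorphism maps one to the other, so G is not vertex-transitive.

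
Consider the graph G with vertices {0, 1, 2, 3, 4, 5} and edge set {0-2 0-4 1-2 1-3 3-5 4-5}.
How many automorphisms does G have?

12

G is 2-regular and connected on 6 vertices, i.e. the cycle C_6. The automorphisms of the 6-cycle are exactly the symmetries of a regular 6-gon: the dihedral group D_6, |D_6| = 12.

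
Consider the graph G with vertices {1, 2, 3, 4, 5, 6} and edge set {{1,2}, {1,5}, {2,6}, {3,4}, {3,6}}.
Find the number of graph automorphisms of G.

2

The degree sequence is [2, 2, 2, 1, 1, 2]; the two degree-1 vertices 4 and 5 are the ends of a path, so G = P_6. The only nontrivial automorphism of a path is the end-to-end reflection, so Aut(G) ≅ Z_2.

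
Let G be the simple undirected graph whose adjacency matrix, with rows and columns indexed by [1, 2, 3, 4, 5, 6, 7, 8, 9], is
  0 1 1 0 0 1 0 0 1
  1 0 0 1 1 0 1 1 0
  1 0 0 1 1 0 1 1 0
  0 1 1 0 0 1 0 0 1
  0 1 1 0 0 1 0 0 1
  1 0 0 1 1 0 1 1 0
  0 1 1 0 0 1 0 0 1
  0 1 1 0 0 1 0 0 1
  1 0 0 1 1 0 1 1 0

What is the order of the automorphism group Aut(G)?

The vertices split by degree into {2, 3, 6, 9} (degree 5) and {1, 4, 5, 7, 8} (degree 4); every edge runs between the two parts, so G is the complete bipartite graph K_{4,5}. The parts have unequal sizes, so no automorphism swaps them; each part is permuted independently, giving S_4 × S_5 of order 4!·5! = 2880.

2880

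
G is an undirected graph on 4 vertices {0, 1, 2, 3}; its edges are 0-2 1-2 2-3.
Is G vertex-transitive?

Vertex 2 is the only vertex of degree 3, so every automorphism fixes it; G is not vertex-transitive.

No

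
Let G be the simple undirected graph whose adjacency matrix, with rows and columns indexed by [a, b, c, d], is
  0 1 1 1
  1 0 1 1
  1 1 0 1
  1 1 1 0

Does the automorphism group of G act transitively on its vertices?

Every vertex has degree 3, so G is the complete graph K_4. Any permutation of the 4 vertices preserves K_4, so Aut(K_4) = S_4 of order 4! = 24. This group acts transitively on the 4 vertices.

Yes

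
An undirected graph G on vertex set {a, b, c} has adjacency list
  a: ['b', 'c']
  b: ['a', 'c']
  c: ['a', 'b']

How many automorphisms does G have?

6

Every vertex has degree 2, so G is the complete graph K_3. Every bijection on the vertex set is an automorphism of K_3; hence Aut(K_3) ≅ S_3, order 6.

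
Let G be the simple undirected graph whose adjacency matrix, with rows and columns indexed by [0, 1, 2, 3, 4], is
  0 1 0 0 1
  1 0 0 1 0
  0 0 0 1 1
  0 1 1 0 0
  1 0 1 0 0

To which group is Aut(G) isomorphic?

the dihedral group of order 10

Every vertex has degree 2 and the graph is connected, so G is the 5-cycle C_5. The automorphisms of the 5-cycle are exactly the symmetries of a regular 5-gon: the dihedral group D_5, |D_5| = 10.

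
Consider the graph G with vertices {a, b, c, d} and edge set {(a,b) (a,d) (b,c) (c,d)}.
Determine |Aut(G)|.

G is 2-regular and bipartite on 2^2 = 4 vertices with girth 4; it is the hypercube graph Q_2. The symmetry group of the 2-cube is the hyperoctahedral group B_2 = Z_2 ≀ S_2, of order 2^2·2! = 8.

8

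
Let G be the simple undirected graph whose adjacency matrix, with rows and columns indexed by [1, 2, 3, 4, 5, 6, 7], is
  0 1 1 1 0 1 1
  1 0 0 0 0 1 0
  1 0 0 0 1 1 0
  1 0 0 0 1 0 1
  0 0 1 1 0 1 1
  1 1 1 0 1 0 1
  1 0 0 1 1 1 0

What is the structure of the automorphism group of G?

Degrees alone do not determine every vertex (e.g. 1 and 6 both have degree 5), but their neighbour-degree multisets differ: N(1) has degrees [2, 3, 3, 4, 5] while N(6) has degrees [2, 3, 4, 4, 5]. Repeating this refinement separates all vertices, so the only automorphism is the identity.

the trivial group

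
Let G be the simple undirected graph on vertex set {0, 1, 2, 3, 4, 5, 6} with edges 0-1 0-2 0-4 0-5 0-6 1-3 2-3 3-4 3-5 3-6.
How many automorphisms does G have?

The vertices split by degree into {0, 3} (degree 5) and {1, 2, 4, 5, 6} (degree 2); every edge runs between the two parts, so G is the complete bipartite graph K_{2,5}. The parts have unequal sizes, so no automorphism swaps them; each part is permuted independently, giving S_5 × S_2 of order 5!·2! = 240.

240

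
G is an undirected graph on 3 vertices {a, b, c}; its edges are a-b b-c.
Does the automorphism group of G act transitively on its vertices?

Vertex b is the only vertex of degree 2, so every automorphism fixes it; G is not vertex-transitive.

No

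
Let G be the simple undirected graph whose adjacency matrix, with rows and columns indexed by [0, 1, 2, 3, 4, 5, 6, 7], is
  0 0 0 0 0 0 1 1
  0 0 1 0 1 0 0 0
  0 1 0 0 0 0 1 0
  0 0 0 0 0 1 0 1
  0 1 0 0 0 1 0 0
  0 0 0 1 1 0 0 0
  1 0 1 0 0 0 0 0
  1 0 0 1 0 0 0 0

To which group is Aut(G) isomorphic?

G is 2-regular and connected on 8 vertices, i.e. the cycle C_8. C_8 has 8 rotations and 8 reflections, so Aut(C_8) ≅ D_8 of order 16.

the dihedral group of order 16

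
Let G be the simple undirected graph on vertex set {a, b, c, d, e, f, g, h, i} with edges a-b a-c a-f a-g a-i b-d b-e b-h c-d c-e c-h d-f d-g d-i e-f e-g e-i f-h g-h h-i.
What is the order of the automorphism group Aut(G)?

2880

The vertices split by degree into {a, d, e, h} (degree 5) and {b, c, f, g, i} (degree 4); every edge runs between the two parts, so G is the complete bipartite graph K_{4,5}. The parts have unequal sizes, so no automorphism swaps them; each part is permuted independently, giving S_5 × S_4 of order 5!·4! = 2880.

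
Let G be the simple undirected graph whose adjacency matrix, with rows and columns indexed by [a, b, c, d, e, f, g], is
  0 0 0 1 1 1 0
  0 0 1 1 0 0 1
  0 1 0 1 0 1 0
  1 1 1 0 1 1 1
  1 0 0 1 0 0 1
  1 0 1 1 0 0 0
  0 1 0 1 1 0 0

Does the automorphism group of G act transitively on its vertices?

No

Vertex d is the only vertex of degree 6, so every automorphism fixes it; G is not vertex-transitive.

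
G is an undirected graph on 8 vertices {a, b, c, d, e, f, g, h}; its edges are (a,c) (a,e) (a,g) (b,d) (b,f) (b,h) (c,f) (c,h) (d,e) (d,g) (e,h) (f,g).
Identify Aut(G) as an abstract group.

G is 3-regular and bipartite on 2^3 = 8 vertices with girth 4; it is the hypercube graph Q_3. Aut(Q_3) consists of the signed permutations of the 3 coordinate axes: 3! permutations times 2^3 sign flips, so |Aut| = 2^3·3! = 48.

Z_2^3 ⋊ S_3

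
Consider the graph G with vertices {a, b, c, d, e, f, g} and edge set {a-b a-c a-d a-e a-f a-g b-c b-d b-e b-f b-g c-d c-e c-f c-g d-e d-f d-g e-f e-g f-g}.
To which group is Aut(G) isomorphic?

the symmetric group on 7 letters

All 7 vertices are pairwise adjacent: G = K_7. Every bijection on the vertex set is an automorphism of K_7; hence Aut(K_7) ≅ S_7, order 5040.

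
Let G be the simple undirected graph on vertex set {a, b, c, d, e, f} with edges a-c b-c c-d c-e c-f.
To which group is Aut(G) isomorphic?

S_5

Vertex c has degree 5 and every other vertex has degree 1, so G is the star K_{1,5} with centre c. Any automorphism fixes the centre and permutes the 5 leaves freely, so Aut(G) ≅ S_5 of order 5! = 120.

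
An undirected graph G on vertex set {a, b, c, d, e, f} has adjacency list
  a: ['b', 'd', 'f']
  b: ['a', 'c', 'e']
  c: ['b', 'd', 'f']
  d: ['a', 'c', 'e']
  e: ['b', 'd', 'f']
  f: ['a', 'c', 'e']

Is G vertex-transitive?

G is 3-regular and bipartite with parts {b, d, f} and {a, c, e} (each part is independent and every cross-pair is an edge), so G = K_{3,3}. Aut(K_{3,3}) is the wreath product S_3 ≀ Z_2: permute within each part, then optionally swap the parts; |Aut| = 2·(3!)² = 72. Under this action every vertex can be carried to every other, so G is vertex-transitive.

Yes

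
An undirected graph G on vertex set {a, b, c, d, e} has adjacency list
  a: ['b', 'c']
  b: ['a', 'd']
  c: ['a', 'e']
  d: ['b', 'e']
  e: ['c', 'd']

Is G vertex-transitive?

Yes

G is 2-regular and connected on 5 vertices, i.e. the cycle C_5. The automorphisms of the 5-cycle are exactly the symmetries of a regular 5-gon: the dihedral group D_5, |D_5| = 10. This group acts transitively on the 5 vertices.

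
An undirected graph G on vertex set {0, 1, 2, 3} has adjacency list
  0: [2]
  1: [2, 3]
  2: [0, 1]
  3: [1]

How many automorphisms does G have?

2

The degree sequence is [1, 2, 2, 1]; the two degree-1 vertices 0 and 3 are the ends of a path, so G = P_4. A path has exactly one nontrivial symmetry — reversal — giving Aut(G) of order 2.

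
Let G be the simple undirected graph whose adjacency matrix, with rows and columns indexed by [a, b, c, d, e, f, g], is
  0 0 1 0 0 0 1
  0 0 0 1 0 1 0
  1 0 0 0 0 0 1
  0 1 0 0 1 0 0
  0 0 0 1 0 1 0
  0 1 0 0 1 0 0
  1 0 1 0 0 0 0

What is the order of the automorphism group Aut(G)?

48

G has two connected components, {b, d, e, f} and {a, c, g}; each is 2-regular, so G = C_4 ⊔ C_3. The components are non-isomorphic (different sizes), so Aut(G) = Aut(C_4) × Aut(C_3) = D_4 × D_3 of order 8·6 = 48.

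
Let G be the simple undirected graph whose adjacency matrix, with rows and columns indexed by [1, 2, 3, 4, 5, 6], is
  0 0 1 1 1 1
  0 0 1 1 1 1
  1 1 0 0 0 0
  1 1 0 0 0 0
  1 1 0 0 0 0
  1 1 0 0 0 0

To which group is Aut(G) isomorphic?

The vertices split by degree into {1, 2} (degree 4) and {3, 4, 5, 6} (degree 2); every edge runs between the two parts, so G is the complete bipartite graph K_{2,4}. Automorphisms preserve the bipartition setwise (since the parts differ in size) and act as S_4 × S_2 within it; |Aut| = 48.

S_4 × S_2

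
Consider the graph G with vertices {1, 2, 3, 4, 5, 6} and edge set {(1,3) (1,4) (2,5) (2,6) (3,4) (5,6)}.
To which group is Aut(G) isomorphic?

G has two connected components, {1, 3, 4} and {2, 5, 6}; each is 2-regular, so G = C_3 ⊔ C_3. Aut of a disjoint union of two copies of C_3 is the wreath product D_3 ≀ Z_2, of order 2·6² = 72.

D_3 ≀ Z_2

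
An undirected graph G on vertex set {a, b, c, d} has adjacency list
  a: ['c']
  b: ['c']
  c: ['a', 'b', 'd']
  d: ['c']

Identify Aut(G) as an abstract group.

Vertex c has degree 3 and every other vertex has degree 1, so G is the star K_{1,3} with centre c. The 3 leaves are pairwise interchangeable while the centre is fixed, giving Aut(G) = S_3.

the symmetric group on 3 letters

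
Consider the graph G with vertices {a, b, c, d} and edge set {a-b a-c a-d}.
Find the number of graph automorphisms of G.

Vertex a has degree 3 and every other vertex has degree 1, so G is the star K_{1,3} with centre a. Any automorphism fixes the centre and permutes the 3 leaves freely, so Aut(G) ≅ S_3 of order 3! = 6.

6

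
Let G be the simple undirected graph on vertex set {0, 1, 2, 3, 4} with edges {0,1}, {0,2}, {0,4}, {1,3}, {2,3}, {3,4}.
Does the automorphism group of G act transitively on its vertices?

No

Automorphisms preserve degree, but G has vertices of degree 2 and vertices of degree 3; no automorphism maps one to the other, so G is not vertex-transitive.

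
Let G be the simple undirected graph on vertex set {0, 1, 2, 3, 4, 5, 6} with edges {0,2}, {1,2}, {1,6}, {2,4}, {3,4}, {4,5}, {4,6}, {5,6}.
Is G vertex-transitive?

No

Vertex 4 is the only vertex of degree 4, so every automorphism fixes it; G is not vertex-transitive.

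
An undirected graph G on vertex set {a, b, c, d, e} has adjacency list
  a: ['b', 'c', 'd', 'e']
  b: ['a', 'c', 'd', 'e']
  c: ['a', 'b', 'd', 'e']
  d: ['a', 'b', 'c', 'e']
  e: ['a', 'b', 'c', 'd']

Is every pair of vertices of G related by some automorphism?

All 5 vertices are pairwise adjacent: G = K_5. Every bijection on the vertex set is an automorphism of K_5; hence Aut(K_5) ≅ S_5, order 120. Under this action every vertex can be carried to every other, so G is vertex-transitive.

Yes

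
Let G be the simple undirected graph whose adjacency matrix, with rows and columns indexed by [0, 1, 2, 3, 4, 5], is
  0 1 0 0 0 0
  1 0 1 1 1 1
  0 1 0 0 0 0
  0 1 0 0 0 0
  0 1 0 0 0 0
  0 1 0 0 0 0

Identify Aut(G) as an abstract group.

Vertex 1 has degree 5 and every other vertex has degree 1, so G is the star K_{1,5} with centre 1. Any automorphism fixes the centre and permutes the 5 leaves freely, so Aut(G) ≅ S_5 of order 5! = 120.

S_5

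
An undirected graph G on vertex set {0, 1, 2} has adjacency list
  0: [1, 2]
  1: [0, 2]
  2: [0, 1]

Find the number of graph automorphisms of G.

Every vertex has degree 2, so G is the complete graph K_3. Every bijection on the vertex set is an automorphism of K_3; hence Aut(K_3) ≅ S_3, order 6.

6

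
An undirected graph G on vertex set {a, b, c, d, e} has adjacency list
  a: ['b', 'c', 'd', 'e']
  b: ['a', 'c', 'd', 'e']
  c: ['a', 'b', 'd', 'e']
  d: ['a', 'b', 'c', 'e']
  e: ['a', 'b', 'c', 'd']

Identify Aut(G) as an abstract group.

All 5 vertices are pairwise adjacent: G = K_5. Any permutation of the 5 vertices preserves K_5, so Aut(K_5) = S_5 of order 5! = 120.

the symmetric group on 5 letters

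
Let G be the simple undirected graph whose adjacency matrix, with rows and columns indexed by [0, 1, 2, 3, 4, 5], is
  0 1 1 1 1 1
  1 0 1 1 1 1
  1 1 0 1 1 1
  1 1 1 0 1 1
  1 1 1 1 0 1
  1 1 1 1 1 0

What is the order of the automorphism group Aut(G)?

720

All 6 vertices are pairwise adjacent: G = K_6. Every bijection on the vertex set is an automorphism of K_6; hence Aut(K_6) ≅ S_6, order 720.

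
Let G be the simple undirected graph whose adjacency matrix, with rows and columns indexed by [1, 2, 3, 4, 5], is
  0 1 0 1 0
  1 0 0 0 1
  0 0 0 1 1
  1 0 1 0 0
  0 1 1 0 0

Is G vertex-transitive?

G is 2-regular and connected on 5 vertices, i.e. the cycle C_5. The automorphisms of the 5-cycle are exactly the symmetries of a regular 5-gon: the dihedral group D_5, |D_5| = 10. This group acts transitively on the 5 vertices.

Yes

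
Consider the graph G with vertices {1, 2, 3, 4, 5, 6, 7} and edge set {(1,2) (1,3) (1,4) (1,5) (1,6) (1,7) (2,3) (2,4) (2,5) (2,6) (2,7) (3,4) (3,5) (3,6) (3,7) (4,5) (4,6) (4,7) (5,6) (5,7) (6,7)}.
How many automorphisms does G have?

5040

Every vertex has degree 6, so G is the complete graph K_7. Every bijection on the vertex set is an automorphism of K_7; hence Aut(K_7) ≅ S_7, order 5040.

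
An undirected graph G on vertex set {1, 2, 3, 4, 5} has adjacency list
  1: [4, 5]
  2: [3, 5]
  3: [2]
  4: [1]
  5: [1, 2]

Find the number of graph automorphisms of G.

2

The degree sequence is [2, 2, 1, 1, 2]; the two degree-1 vertices 3 and 4 are the ends of a path, so G = P_5. The only nontrivial automorphism of a path is the end-to-end reflection, so Aut(G) ≅ Z_2.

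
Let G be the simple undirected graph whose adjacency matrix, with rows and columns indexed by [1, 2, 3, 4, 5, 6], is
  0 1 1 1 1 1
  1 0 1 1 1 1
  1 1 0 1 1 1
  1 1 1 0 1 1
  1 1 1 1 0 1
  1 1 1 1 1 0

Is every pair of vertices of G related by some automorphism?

Yes

Every vertex has degree 5, so G is the complete graph K_6. Every bijection on the vertex set is an automorphism of K_6; hence Aut(K_6) ≅ S_6, order 720. This group acts transitively on the 6 vertices.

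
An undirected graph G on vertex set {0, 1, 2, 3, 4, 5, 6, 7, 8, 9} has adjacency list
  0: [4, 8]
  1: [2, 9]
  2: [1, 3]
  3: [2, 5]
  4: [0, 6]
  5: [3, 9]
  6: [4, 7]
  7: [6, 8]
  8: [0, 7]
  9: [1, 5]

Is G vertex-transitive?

Yes

G has two connected components, {0, 4, 6, 7, 8} and {1, 2, 3, 5, 9}; each is 2-regular, so G = C_5 ⊔ C_5. Aut of a disjoint union of two copies of C_5 is the wreath product D_5 ≀ Z_2, of order 2·10² = 200. This group acts transitively on the 10 vertices.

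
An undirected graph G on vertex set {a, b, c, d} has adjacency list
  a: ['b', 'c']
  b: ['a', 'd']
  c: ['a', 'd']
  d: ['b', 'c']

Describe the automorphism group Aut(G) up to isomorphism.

the dihedral group of order 8

G is 2-regular and bipartite on 2^2 = 4 vertices with girth 4; it is the hypercube graph Q_2. The symmetry group of the 2-cube is the hyperoctahedral group B_2 = Z_2 ≀ S_2, of order 2^2·2! = 8.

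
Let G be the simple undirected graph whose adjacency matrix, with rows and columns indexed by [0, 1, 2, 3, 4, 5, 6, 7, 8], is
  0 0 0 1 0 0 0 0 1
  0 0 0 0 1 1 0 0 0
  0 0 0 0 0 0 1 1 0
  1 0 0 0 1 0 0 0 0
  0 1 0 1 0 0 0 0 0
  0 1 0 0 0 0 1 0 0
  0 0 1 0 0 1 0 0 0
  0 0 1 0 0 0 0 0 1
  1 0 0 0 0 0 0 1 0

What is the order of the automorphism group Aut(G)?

Every vertex has degree 2 and the graph is connected, so G is the 9-cycle C_9. C_9 has 9 rotations and 9 reflections, so Aut(C_9) ≅ D_9 of order 18.

18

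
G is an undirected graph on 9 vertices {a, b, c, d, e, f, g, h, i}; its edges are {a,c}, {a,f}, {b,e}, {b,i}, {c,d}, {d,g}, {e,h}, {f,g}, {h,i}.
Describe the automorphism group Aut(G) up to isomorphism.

D_5 × D_4

G has two connected components, {a, c, d, f, g} and {b, e, h, i}; each is 2-regular, so G = C_5 ⊔ C_4. No automorphism exchanges components of different sizes, hence Aut(G) is the direct product D_5 × D_4, order 80.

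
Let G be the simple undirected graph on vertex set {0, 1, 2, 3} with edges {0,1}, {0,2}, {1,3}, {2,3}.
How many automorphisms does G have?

G is 2-regular and connected on 4 vertices, i.e. the cycle C_4. C_4 has 4 rotations and 4 reflections, so Aut(C_4) ≅ D_4 of order 8.

8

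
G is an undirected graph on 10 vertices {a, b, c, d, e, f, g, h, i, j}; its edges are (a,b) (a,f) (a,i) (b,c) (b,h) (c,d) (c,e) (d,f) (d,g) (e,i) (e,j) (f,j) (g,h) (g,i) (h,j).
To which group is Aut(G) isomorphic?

G is 3-regular on 10 vertices with no triangles and no 4-cycles (girth 5): this is the Petersen graph. Viewing the Petersen graph as the Kneser graph K(5,2) — vertices are 2-subsets of {1,…,5}, edges join disjoint pairs — its automorphisms are exactly the permutations of the 5-element set, so Aut ≅ S_5 of order 120.

S_5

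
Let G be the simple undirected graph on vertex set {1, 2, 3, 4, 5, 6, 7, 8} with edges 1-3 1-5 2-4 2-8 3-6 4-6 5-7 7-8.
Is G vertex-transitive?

Every vertex has degree 2 and the graph is connected, so G is the 8-cycle C_8. C_8 has 8 rotations and 8 reflections, so Aut(C_8) ≅ D_8 of order 16. Under this action every vertex can be carried to every other, so G is vertex-transitive.

Yes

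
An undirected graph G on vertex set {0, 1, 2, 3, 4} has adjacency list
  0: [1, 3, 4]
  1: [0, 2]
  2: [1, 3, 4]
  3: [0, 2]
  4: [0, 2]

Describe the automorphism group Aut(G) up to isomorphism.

The vertices split by degree into {0, 2} (degree 3) and {1, 3, 4} (degree 2); every edge runs between the two parts, so G is the complete bipartite graph K_{2,3}. Automorphisms preserve the bipartition setwise (since the parts differ in size) and act as S_2 × S_3 within it; |Aut| = 12.

S_2 × S_3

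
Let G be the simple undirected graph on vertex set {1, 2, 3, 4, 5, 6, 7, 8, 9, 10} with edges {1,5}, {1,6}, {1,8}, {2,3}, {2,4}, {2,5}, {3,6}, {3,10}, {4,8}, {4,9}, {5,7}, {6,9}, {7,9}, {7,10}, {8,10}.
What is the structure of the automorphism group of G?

the symmetric group S_5

G is 3-regular on 10 vertices with no triangles and no 4-cycles (girth 5): this is the Petersen graph. It is a classical fact that the Petersen graph has automorphism group S_5 (order 120), arising from its description as the Kneser graph K(5,2).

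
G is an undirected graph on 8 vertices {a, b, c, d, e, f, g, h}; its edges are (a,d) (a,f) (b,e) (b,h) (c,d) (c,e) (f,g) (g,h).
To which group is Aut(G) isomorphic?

Every vertex has degree 2 and the graph is connected, so G is the 8-cycle C_8. The automorphisms of the 8-cycle are exactly the symmetries of a regular 8-gon: the dihedral group D_8, |D_8| = 16.

D_8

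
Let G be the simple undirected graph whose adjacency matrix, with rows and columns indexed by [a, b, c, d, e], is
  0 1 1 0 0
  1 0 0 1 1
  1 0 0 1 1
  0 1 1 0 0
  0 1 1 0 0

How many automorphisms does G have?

The vertices split by degree into {b, c} (degree 3) and {a, d, e} (degree 2); every edge runs between the two parts, so G is the complete bipartite graph K_{2,3}. Automorphisms preserve the bipartition setwise (since the parts differ in size) and act as S_3 × S_2 within it; |Aut| = 12.

12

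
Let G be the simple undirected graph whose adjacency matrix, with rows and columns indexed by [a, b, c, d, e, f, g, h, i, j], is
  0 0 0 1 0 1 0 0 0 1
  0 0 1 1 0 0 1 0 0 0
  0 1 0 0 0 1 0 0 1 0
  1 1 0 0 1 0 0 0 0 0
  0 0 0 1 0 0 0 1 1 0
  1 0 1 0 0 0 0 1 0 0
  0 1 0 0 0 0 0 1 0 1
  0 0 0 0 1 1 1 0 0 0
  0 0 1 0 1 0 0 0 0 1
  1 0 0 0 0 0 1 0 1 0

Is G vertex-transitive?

G is 3-regular on 10 vertices with no triangles and no 4-cycles (girth 5): this is the Petersen graph. It is a classical fact that the Petersen graph has automorphism group S_5 (order 120), arising from its description as the Kneser graph K(5,2). Under this action every vertex can be carried to every other, so G is vertex-transitive.

Yes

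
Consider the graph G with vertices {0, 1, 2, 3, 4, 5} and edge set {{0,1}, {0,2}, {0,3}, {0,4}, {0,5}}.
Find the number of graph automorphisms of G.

Vertex 0 has degree 5 and every other vertex has degree 1, so G is the star K_{1,5} with centre 0. The 5 leaves are pairwise interchangeable while the centre is fixed, giving Aut(G) = S_5.

120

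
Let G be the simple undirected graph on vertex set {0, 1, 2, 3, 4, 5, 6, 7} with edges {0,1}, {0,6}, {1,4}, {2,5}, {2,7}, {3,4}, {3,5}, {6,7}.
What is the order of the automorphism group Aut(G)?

16

Every vertex has degree 2 and the graph is connected, so G is the 8-cycle C_8. The automorphisms of the 8-cycle are exactly the symmetries of a regular 8-gon: the dihedral group D_8, |D_8| = 16.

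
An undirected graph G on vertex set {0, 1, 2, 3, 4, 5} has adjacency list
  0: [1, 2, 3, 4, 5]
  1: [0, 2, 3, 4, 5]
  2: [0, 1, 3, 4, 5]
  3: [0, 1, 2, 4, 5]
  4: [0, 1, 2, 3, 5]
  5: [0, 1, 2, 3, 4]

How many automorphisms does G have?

All 6 vertices are pairwise adjacent: G = K_6. Any permutation of the 6 vertices preserves K_6, so Aut(K_6) = S_6 of order 6! = 720.

720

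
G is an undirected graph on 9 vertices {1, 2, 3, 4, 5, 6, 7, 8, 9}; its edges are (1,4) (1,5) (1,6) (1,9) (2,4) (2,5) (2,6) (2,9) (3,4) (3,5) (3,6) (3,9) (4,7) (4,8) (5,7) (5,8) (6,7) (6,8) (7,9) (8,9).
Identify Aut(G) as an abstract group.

S_5 × S_4

The vertices split by degree into {4, 5, 6, 9} (degree 5) and {1, 2, 3, 7, 8} (degree 4); every edge runs between the two parts, so G is the complete bipartite graph K_{4,5}. The parts have unequal sizes, so no automorphism swaps them; each part is permuted independently, giving S_5 × S_4 of order 5!·4! = 2880.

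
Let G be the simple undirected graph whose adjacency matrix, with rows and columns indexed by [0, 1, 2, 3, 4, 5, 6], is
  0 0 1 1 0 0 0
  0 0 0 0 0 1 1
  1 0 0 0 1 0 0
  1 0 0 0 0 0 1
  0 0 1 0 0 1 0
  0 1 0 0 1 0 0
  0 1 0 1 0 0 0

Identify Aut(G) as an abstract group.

the dihedral group of order 14

Every vertex has degree 2 and the graph is connected, so G is the 7-cycle C_7. The automorphisms of the 7-cycle are exactly the symmetries of a regular 7-gon: the dihedral group D_7, |D_7| = 14.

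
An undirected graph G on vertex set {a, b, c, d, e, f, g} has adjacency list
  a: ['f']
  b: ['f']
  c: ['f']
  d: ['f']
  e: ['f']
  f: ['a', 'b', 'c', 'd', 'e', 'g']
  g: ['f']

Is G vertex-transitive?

No

Vertex f is the only vertex of degree 6, so every automorphism fixes it; G is not vertex-transitive.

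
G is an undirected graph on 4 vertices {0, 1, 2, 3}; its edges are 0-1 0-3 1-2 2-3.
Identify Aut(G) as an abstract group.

G is 2-regular and bipartite with parts {0, 2} and {1, 3} (each part is independent and every cross-pair is an edge), so G = K_{2,2}. Aut(K_{2,2}) is the wreath product S_2 ≀ Z_2: permute within each part, then optionally swap the parts; |Aut| = 2·(2!)² = 8.

(S_2 × S_2) ⋊ Z_2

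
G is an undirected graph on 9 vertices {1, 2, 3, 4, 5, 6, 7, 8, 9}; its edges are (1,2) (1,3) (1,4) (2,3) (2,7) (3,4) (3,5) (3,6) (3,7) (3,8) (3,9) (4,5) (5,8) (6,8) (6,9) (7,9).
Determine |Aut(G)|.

Vertex 3 is the unique vertex of degree 8; the remaining 8 vertices each have degree 3 and induce a cycle, so G is the wheel on 9 vertices with hub 3. Every automorphism fixes the hub and acts on the rim 8-cycle, so Aut(G) ≅ Aut(C_8) = D_8 of order 16.

16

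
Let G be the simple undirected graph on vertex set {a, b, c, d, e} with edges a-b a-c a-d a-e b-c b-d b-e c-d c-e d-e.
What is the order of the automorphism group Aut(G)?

Every vertex has degree 4, so G is the complete graph K_5. Any permutation of the 5 vertices preserves K_5, so Aut(K_5) = S_5 of order 5! = 120.

120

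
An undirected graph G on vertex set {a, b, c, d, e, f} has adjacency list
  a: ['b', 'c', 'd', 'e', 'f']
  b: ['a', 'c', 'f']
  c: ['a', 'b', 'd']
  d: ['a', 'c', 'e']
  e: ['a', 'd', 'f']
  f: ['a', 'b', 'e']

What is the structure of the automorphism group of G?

the dihedral group of order 10

Vertex a is the unique vertex of degree 5; the remaining 5 vertices each have degree 3 and induce a cycle, so G is the wheel on 6 vertices with hub a. Every automorphism fixes the hub and acts on the rim 5-cycle, so Aut(G) ≅ Aut(C_5) = D_5 of order 10.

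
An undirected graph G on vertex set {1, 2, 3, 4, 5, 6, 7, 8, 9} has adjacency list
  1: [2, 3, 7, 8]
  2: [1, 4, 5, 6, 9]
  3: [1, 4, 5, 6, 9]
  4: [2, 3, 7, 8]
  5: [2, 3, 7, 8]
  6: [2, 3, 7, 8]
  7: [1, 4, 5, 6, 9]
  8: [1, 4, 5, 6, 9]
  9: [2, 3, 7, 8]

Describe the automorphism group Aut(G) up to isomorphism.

The vertices split by degree into {2, 3, 7, 8} (degree 5) and {1, 4, 5, 6, 9} (degree 4); every edge runs between the two parts, so G is the complete bipartite graph K_{4,5}. The parts have unequal sizes, so no automorphism swaps them; each part is permuted independently, giving S_4 × S_5 of order 4!·5! = 2880.

S_4 × S_5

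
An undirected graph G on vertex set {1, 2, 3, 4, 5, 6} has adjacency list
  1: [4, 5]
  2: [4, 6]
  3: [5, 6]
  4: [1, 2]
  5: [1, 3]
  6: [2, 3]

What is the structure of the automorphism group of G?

D_6

Every vertex has degree 2 and the graph is connected, so G is the 6-cycle C_6. The automorphisms of the 6-cycle are exactly the symmetries of a regular 6-gon: the dihedral group D_6, |D_6| = 12.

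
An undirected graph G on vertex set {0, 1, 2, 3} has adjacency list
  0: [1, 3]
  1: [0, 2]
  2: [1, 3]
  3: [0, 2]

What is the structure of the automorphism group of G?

the hyperoctahedral group B_2

G is 2-regular and bipartite on 2^2 = 4 vertices with girth 4; it is the hypercube graph Q_2. The symmetry group of the 2-cube is the hyperoctahedral group B_2 = Z_2 ≀ S_2, of order 2^2·2! = 8.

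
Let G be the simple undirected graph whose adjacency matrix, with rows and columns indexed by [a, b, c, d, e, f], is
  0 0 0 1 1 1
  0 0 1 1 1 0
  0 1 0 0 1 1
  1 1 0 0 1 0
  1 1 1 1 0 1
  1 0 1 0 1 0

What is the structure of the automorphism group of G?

the dihedral group of order 10

Vertex e is the unique vertex of degree 5; the remaining 5 vertices each have degree 3 and induce a cycle, so G is the wheel on 6 vertices with hub e. With the hub fixed, the remaining symmetry is that of the rim cycle C_5, giving the dihedral group D_5.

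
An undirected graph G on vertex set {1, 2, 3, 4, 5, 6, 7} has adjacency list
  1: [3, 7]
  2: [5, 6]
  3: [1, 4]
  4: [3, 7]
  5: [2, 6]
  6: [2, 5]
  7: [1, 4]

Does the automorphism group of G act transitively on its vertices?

G has two connected components, {1, 3, 4, 7} and {2, 5, 6}; each is 2-regular, so G = C_4 ⊔ C_3. The orbit of 1 under Aut(G) is {1, 3, 4, 7}, which does not contain 2, so G is not vertex-transitive.

No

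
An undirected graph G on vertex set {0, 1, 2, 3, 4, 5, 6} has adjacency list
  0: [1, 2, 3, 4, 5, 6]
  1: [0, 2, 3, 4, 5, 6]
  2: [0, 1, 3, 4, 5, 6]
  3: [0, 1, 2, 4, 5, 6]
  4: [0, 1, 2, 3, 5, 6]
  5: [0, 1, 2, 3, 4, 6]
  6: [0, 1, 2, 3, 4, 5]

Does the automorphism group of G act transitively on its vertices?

Every vertex has degree 6, so G is the complete graph K_7. Any permutation of the 7 vertices preserves K_7, so Aut(K_7) = S_7 of order 7! = 5040. Under this action every vertex can be carried to every other, so G is vertex-transitive.

Yes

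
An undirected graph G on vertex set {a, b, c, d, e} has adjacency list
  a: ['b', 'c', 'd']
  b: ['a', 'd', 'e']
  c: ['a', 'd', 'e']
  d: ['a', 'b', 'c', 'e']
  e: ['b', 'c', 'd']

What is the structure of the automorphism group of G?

the dihedral group of order 8

Vertex d is the unique vertex of degree 4; the remaining 4 vertices each have degree 3 and induce a cycle, so G is the wheel on 5 vertices with hub d. With the hub fixed, the remaining symmetry is that of the rim cycle C_4, giving the dihedral group D_4.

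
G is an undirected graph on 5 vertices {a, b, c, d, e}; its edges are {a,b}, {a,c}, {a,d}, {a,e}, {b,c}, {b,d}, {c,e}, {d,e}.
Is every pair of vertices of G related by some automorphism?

Vertex a is the only vertex of degree 4, so every automorphism fixes it; G is not vertex-transitive.

No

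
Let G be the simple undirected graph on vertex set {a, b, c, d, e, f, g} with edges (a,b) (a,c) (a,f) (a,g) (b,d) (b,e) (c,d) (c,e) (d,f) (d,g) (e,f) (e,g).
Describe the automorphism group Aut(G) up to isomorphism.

S_4 × S_3

The vertices split by degree into {a, d, e} (degree 4) and {b, c, f, g} (degree 3); every edge runs between the two parts, so G is the complete bipartite graph K_{3,4}. The parts have unequal sizes, so no automorphism swaps them; each part is permuted independently, giving S_4 × S_3 of order 4!·3! = 144.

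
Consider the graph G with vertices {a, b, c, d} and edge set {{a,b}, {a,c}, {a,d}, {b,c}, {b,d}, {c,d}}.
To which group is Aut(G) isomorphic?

All 4 vertices are pairwise adjacent: G = K_4. Any permutation of the 4 vertices preserves K_4, so Aut(K_4) = S_4 of order 4! = 24.

the symmetric group on 4 letters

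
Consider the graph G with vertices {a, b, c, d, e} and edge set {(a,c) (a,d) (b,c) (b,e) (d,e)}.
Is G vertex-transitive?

Every vertex has degree 2 and the graph is connected, so G is the 5-cycle C_5. C_5 has 5 rotations and 5 reflections, so Aut(C_5) ≅ D_5 of order 10. Under this action every vertex can be carried to every other, so G is vertex-transitive.

Yes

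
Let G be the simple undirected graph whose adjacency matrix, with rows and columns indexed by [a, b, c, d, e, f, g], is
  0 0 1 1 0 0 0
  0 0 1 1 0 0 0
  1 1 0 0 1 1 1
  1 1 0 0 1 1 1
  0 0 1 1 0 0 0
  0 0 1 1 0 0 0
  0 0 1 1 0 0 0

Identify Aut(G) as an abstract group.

S_5 × S_2

The vertices split by degree into {c, d} (degree 5) and {a, b, e, f, g} (degree 2); every edge runs between the two parts, so G is the complete bipartite graph K_{2,5}. The parts have unequal sizes, so no automorphism swaps them; each part is permuted independently, giving S_5 × S_2 of order 5!·2! = 240.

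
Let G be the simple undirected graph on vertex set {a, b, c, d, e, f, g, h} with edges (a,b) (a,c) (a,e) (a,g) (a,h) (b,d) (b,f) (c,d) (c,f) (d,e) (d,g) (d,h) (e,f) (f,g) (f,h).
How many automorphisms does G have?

The vertices split by degree into {a, d, f} (degree 5) and {b, c, e, g, h} (degree 3); every edge runs between the two parts, so G is the complete bipartite graph K_{3,5}. Automorphisms preserve the bipartition setwise (since the parts differ in size) and act as S_3 × S_5 within it; |Aut| = 720.

720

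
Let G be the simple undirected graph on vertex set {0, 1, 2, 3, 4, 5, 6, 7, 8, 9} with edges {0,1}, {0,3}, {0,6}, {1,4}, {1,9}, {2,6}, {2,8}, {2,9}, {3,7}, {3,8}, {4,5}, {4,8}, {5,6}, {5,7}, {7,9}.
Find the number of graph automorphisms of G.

120

G is 3-regular on 10 vertices with no triangles and no 4-cycles (girth 5): this is the Petersen graph. It is a classical fact that the Petersen graph has automorphism group S_5 (order 120), arising from its description as the Kneser graph K(5,2).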